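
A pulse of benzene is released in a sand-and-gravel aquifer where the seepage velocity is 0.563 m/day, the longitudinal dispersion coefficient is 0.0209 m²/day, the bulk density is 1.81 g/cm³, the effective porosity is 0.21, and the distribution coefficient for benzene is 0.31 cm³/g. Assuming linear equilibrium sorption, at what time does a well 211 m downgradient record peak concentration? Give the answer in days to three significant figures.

1380 days

Retardation factor R = 1 + ρ_b·K_d/n = 1 + 1.81 × 0.31/0.21 = 3.672.
Sorption retards both mechanisms: v_R = v/R = 0.1533 m/day, D_R = D/R = 0.005692 m²/day.
Peak time from v_R²t² + 2D_R t − x² = 0: t = (√(D_R² + v_R²x²) − D_R)/v_R².
√(D_R² + v_R²x²) = √(0.005692² + 0.1533² × 211²) = 32.35; v_R² = 0.02350.
t = (32.35 − 0.005692)/0.02350 = 1380 days.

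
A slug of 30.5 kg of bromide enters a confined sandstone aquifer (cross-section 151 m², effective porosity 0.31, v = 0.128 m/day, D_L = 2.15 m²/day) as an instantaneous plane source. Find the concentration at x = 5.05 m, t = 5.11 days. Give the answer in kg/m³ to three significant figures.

0.0357 kg/m³

For an instantaneous plane source, C(x,t) = M/(n_e·A·√(4πDt)) · exp(−(x−vt)²/(4Dt)), with n_e·A the pore (flow) area.
Plume center vt = 0.128 × 5.11 = 0.65408 m, so the well at 5.05 m is 4.39592 m downgradient of the peak.
√(4πDt) = 11.75 m, giving peak height M/(n_e·A·√(4πDt)) = 30.5/(0.31 × 151 × 11.75) = 0.05545 kg/m³.
(x−vt)²/(4Dt) = (4.39592)²/(4 × 2.15 × 5.11) = 0.4397; exp(−0.4397) = 0.6442.
C = 0.05545 × 0.6442 = 0.0357 kg/m³.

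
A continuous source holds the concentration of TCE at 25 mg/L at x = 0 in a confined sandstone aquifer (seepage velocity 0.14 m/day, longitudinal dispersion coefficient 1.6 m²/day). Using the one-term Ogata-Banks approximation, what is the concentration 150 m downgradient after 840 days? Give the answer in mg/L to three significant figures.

For a continuous step input, C/C₀ ≈ ½·erfc((x−vt)/(2√(Dt))).
vt = 0.14 × 840 = 117.6 m and 2√(Dt) = 2√(1.6 × 840) = 73.32 m.
Argument (x−vt)/(2√(Dt)) = (150 − 117.6)/73.32 = 0.4419; ½·erfc(0.4419) = 0.2660.
C = 25 × 0.2660 = 6.65 mg/L.

6.65 mg/L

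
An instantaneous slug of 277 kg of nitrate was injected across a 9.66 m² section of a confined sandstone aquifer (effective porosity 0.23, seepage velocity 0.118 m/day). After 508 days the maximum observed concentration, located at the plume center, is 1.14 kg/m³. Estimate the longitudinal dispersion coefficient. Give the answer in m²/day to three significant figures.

1.87 m²/day

At the plume center C_max = M/(n_e·A·√(4πDt)), so D = M²/(4πt·(n_e·A·C_max)²).
n_e·A·C_max = 0.23 × 9.66 × 1.14 = 2.533 kg/m.
D = 277²/(4π × 508 × 2.533²) = 1.87 m²/day.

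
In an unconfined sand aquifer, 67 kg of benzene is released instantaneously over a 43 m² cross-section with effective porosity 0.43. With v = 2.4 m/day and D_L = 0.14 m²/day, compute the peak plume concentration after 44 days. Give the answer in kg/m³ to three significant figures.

The peak of an instantaneous 1D plume sits at x = vt; there the Gaussian factor is 1 and C_max = M/(n_e·A·√(4πDt)), where n_e·A is the pore area the mass is dissolved in.
√(4πDt) = √(4π × 0.14 × 44) = 8.798 m, so C_max = 67/(0.43 × 43 × 8.798) = 0.412 kg/m³.

0.412 kg/m³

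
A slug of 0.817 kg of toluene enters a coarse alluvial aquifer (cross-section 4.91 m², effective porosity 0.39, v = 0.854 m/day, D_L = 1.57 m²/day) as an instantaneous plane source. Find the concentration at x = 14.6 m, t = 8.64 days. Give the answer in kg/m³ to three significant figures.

0.0125 kg/m³

For an instantaneous plane source, C(x,t) = M/(n_e·A·√(4πDt)) · exp(−(x−vt)²/(4Dt)), with n_e·A the pore (flow) area.
Plume center vt = 0.854 × 8.64 = 7.37856 m, so the well at 14.6 m is 7.22144 m downgradient of the peak.
√(4πDt) = 13.06 m, giving peak height M/(n_e·A·√(4πDt)) = 0.817/(0.39 × 4.91 × 13.06) = 0.03267 kg/m³.
(x−vt)²/(4Dt) = (7.22144)²/(4 × 1.57 × 8.64) = 0.9611; exp(−0.9611) = 0.3825.
C = 0.03267 × 0.3825 = 0.0125 kg/m³.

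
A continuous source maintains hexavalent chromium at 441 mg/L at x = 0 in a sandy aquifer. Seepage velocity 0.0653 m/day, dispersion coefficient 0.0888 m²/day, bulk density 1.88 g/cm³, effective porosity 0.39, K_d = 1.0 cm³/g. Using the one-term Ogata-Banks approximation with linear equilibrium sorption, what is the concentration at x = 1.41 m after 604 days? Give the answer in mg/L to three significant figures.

Retardation factor R = 1 + ρ_b·K_d/n = 1 + 1.88 × 1.0/0.39 = 5.821.
Sorption retards both mechanisms: v_R = v/R = 0.01122 m/day, D_R = D/R = 0.01526 m²/day.
v_R·t = 0.01122 × 604 = 6.77688 m; 2√(D_R t) = 6.072 m; argument = (1.41 − 6.77688)/6.072 = -0.8839.
C = C₀ × ½·erfc(-0.8839) = 441 × 0.8944 = 394 mg/L.

394 mg/L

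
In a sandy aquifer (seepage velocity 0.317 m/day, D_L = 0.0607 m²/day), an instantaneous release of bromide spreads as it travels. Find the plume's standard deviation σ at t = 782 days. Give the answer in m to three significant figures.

9.74 m

Dispersive spreading gives a Gaussian with σ² = 2Dt; advection only shifts the center.
σ = √(2 × 0.0607 × 782) = 9.74 m.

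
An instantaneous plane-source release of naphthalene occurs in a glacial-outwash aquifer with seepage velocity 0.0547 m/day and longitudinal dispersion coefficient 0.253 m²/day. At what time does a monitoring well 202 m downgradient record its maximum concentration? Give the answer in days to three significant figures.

For the 1D instantaneous-source solution, setting ∂C/∂t = 0 at fixed x gives v²t² + 2Dt − x² = 0, so t = (√(D² + v²x²) − D)/v².
√(D² + v²x²) = √(0.253² + 0.0547² × 202²) = 11.05; v² = 0.00299209.
t = (11.05 − 0.253)/0.00299209 = 3610 days (vs. the pure-advection estimate x/v = 3690 d).

3610 days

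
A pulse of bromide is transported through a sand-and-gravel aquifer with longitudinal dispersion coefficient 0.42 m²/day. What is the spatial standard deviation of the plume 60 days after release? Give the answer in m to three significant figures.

7.10 m

Dispersive spreading gives a Gaussian with σ² = 2Dt; advection only shifts the center.
σ = √(2 × 0.42 × 60) = 7.10 m.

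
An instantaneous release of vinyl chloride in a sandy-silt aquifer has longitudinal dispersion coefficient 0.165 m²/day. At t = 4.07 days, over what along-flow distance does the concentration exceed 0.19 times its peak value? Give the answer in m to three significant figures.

The plume is Gaussian with σ = √(2Dt) = √(2 × 0.165 × 4.07) = 1.159 m.
C/C_peak = exp(−Δx²/(2σ²)) = 0.19 ⇒ Δx = σ·√(−2 ln 0.19) = 1.159 × 1.822 = 2.112 m.
Width = 2Δx = 4.22 m.

4.22 m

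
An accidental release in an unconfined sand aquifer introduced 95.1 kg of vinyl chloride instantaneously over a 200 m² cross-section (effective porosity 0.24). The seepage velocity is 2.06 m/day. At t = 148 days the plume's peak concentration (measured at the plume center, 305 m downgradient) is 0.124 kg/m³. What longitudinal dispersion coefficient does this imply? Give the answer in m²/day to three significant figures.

At the plume center C_max = M/(n_e·A·√(4πDt)), so D = M²/(4πt·(n_e·A·C_max)²).
n_e·A·C_max = 0.24 × 200 × 0.124 = 5.952 kg/m.
D = 95.1²/(4π × 148 × 5.952²) = 0.137 m²/day.

0.137 m²/day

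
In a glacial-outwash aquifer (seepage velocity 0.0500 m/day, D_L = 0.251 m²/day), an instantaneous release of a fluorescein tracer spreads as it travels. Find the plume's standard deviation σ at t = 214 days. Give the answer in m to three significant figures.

10.4 m

Dispersive spreading gives a Gaussian with σ² = 2Dt; advection only shifts the center.
σ = √(2 × 0.251 × 214) = 10.4 m.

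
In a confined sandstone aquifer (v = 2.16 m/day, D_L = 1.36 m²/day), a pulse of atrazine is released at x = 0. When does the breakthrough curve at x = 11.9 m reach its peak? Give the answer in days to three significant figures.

For the 1D instantaneous-source solution, setting ∂C/∂t = 0 at fixed x gives v²t² + 2Dt − x² = 0, so t = (√(D² + v²x²) − D)/v².
√(D² + v²x²) = √(1.36² + 2.16² × 11.9²) = 25.74; v² = 4.6656.
t = (25.74 − 1.36)/4.6656 = 5.23 days (vs. the pure-advection estimate x/v = 5.51 d).

5.23 days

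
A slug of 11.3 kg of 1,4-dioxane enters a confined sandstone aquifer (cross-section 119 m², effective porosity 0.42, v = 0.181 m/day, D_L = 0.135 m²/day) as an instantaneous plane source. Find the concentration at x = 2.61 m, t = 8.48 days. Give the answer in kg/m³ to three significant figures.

For an instantaneous plane source, C(x,t) = M/(n_e·A·√(4πDt)) · exp(−(x−vt)²/(4Dt)), with n_e·A the pore (flow) area.
Plume center vt = 0.181 × 8.48 = 1.53488 m, so the well at 2.61 m is 1.07512 m downgradient of the peak.
√(4πDt) = 3.793 m, giving peak height M/(n_e·A·√(4πDt)) = 11.3/(0.42 × 119 × 3.793) = 0.05961 kg/m³.
(x−vt)²/(4Dt) = (1.07512)²/(4 × 0.135 × 8.48) = 0.2524; exp(−0.2524) = 0.7769.
C = 0.05961 × 0.7769 = 0.0463 kg/m³.

0.0463 kg/m³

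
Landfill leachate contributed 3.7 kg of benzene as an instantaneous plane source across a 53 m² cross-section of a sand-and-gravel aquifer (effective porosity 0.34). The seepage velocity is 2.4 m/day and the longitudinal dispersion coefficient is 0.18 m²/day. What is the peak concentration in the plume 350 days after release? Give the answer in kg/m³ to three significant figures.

0.00730 kg/m³

The peak of an instantaneous 1D plume sits at x = vt; there the Gaussian factor is 1 and C_max = M/(n_e·A·√(4πDt)), where n_e·A is the pore area the mass is dissolved in.
√(4πDt) = √(4π × 0.18 × 350) = 28.14 m, so C_max = 3.7/(0.34 × 53 × 28.14) = 0.00730 kg/m³.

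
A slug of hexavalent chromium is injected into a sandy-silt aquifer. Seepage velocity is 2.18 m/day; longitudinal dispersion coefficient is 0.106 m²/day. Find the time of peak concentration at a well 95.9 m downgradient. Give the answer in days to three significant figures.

For the 1D instantaneous-source solution, setting ∂C/∂t = 0 at fixed x gives v²t² + 2Dt − x² = 0, so t = (√(D² + v²x²) − D)/v².
√(D² + v²x²) = √(0.106² + 2.18² × 95.9²) = 209.1; v² = 4.7524.
t = (209.1 − 0.106)/4.7524 = 44.0 days (vs. the pure-advection estimate x/v = 44.0 d).

44.0 days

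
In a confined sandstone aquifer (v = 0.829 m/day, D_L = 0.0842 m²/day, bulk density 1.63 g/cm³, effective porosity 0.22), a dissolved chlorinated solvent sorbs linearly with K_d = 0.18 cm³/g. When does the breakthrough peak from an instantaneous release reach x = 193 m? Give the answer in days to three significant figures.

Retardation factor R = 1 + ρ_b·K_d/n = 1 + 1.63 × 0.18/0.22 = 2.334.
Sorption retards both mechanisms: v_R = v/R = 0.3552 m/day, D_R = D/R = 0.03608 m²/day.
Peak time from v_R²t² + 2D_R t − x² = 0: t = (√(D_R² + v_R²x²) − D_R)/v_R².
√(D_R² + v_R²x²) = √(0.03608² + 0.3552² × 193²) = 68.55; v_R² = 0.1262.
t = (68.55 − 0.03608)/0.1262 = 543 days.

543 days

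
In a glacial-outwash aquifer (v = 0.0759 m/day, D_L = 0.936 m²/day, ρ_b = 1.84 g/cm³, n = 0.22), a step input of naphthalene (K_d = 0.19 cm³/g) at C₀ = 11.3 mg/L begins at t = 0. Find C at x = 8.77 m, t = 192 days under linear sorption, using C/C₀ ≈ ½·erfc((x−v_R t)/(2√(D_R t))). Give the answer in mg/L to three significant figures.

Retardation factor R = 1 + ρ_b·K_d/n = 1 + 1.84 × 0.19/0.22 = 2.589.
Sorption retards both mechanisms: v_R = v/R = 0.02932 m/day, D_R = D/R = 0.3615 m²/day.
v_R·t = 0.02932 × 192 = 5.62944 m; 2√(D_R t) = 16.66 m; argument = (8.77 − 5.62944)/16.66 = 0.1885.
C = C₀ × ½·erfc(0.1885) = 11.3 × 0.3949 = 4.46 mg/L.

4.46 mg/L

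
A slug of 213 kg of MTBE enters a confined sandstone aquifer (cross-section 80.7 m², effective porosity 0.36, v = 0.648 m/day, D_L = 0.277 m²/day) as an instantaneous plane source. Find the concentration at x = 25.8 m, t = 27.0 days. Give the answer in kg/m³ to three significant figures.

For an instantaneous plane source, C(x,t) = M/(n_e·A·√(4πDt)) · exp(−(x−vt)²/(4Dt)), with n_e·A the pore (flow) area.
Plume center vt = 0.648 × 27.0 = 17.496 m, so the well at 25.8 m is 8.304 m downgradient of the peak.
√(4πDt) = 9.695 m, giving peak height M/(n_e·A·√(4πDt)) = 213/(0.36 × 80.7 × 9.695) = 0.7562 kg/m³.
(x−vt)²/(4Dt) = (8.304)²/(4 × 0.277 × 27.0) = 2.305; exp(−2.305) = 0.09976.
C = 0.7562 × 0.09976 = 0.0754 kg/m³.

0.0754 kg/m³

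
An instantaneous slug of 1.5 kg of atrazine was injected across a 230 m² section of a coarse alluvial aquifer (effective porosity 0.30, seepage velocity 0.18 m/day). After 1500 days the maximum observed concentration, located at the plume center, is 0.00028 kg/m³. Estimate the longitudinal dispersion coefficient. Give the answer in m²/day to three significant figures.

0.320 m²/day

At the plume center C_max = M/(n_e·A·√(4πDt)), so D = M²/(4πt·(n_e·A·C_max)²).
n_e·A·C_max = 0.30 × 230 × 0.00028 = 0.01932 kg/m.
D = 1.5²/(4π × 1500 × 0.01932²) = 0.320 m²/day.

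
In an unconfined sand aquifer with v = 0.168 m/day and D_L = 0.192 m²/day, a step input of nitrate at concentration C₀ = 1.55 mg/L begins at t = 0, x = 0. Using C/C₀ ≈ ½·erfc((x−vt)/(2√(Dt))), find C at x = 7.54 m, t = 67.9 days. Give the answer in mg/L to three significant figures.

For a continuous step input, C/C₀ ≈ ½·erfc((x−vt)/(2√(Dt))).
vt = 0.168 × 67.9 = 11.4072 m and 2√(Dt) = 2√(0.192 × 67.9) = 7.221 m.
Argument (x−vt)/(2√(Dt)) = (7.54 − 11.4072)/7.221 = -0.5355; ½·erfc(-0.5355) = 0.7756.
C = 1.55 × 0.7756 = 1.20 mg/L.

1.20 mg/L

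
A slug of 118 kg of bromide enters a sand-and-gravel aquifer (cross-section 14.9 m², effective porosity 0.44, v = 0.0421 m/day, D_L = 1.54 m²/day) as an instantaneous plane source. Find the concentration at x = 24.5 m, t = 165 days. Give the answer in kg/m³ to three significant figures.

0.235 kg/m³

For an instantaneous plane source, C(x,t) = M/(n_e·A·√(4πDt)) · exp(−(x−vt)²/(4Dt)), with n_e·A the pore (flow) area.
Plume center vt = 0.0421 × 165 = 6.9465 m, so the well at 24.5 m is 17.5535 m downgradient of the peak.
√(4πDt) = 56.51 m, giving peak height M/(n_e·A·√(4πDt)) = 118/(0.44 × 14.9 × 56.51) = 0.3185 kg/m³.
(x−vt)²/(4Dt) = (17.5535)²/(4 × 1.54 × 165) = 0.3032; exp(−0.3032) = 0.7385.
C = 0.3185 × 0.7385 = 0.235 kg/m³.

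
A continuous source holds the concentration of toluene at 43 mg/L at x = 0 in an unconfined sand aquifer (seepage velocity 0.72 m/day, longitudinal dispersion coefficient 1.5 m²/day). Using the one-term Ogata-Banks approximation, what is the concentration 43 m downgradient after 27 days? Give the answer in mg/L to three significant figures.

0.190 mg/L

For a continuous step input, C/C₀ ≈ ½·erfc((x−vt)/(2√(Dt))).
vt = 0.72 × 27 = 19.44 m and 2√(Dt) = 2√(1.5 × 27) = 12.73 m.
Argument (x−vt)/(2√(Dt)) = (43 − 19.44)/12.73 = 1.851; ½·erfc(1.851) = 0.004426.
C = 43 × 0.004426 = 0.190 mg/L.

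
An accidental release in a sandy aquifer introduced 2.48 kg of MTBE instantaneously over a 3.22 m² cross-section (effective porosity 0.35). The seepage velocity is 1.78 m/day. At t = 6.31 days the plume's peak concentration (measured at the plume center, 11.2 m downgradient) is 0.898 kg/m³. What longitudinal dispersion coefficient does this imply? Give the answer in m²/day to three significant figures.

0.0757 m²/day

At the plume center C_max = M/(n_e·A·√(4πDt)), so D = M²/(4πt·(n_e·A·C_max)²).
n_e·A·C_max = 0.35 × 3.22 × 0.898 = 1.012 kg/m.
D = 2.48²/(4π × 6.31 × 1.012²) = 0.0757 m²/day.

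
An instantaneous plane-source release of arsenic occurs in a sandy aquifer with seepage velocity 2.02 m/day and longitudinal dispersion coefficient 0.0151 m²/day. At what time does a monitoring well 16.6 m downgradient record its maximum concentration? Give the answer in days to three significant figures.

For the 1D instantaneous-source solution, setting ∂C/∂t = 0 at fixed x gives v²t² + 2Dt − x² = 0, so t = (√(D² + v²x²) − D)/v².
√(D² + v²x²) = √(0.0151² + 2.02² × 16.6²) = 33.53; v² = 4.0804.
t = (33.53 − 0.0151)/4.0804 = 8.21 days (vs. the pure-advection estimate x/v = 8.22 d).

8.21 days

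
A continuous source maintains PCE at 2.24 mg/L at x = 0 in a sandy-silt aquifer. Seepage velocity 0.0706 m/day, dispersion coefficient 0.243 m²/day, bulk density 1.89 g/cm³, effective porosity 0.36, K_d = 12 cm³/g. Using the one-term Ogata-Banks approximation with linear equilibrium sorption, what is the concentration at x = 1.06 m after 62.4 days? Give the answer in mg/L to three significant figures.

Retardation factor R = 1 + ρ_b·K_d/n = 1 + 1.89 × 12/0.36 = 64.00.
Sorption retards both mechanisms: v_R = v/R = 0.001103 m/day, D_R = D/R = 0.003797 m²/day.
v_R·t = 0.001103 × 62.4 = 0.0688272 m; 2√(D_R t) = 0.9735 m; argument = (1.06 − 0.0688272)/0.9735 = 1.018.
C = C₀ × ½·erfc(1.018) = 2.24 × 0.07498 = 0.168 mg/L.

0.168 mg/L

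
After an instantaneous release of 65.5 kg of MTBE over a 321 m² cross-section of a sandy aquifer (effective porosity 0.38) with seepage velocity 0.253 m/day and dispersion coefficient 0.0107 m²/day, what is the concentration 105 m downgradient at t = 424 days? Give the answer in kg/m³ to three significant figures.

For an instantaneous plane source, C(x,t) = M/(n_e·A·√(4πDt)) · exp(−(x−vt)²/(4Dt)), with n_e·A the pore (flow) area.
Plume center vt = 0.253 × 424 = 107.272 m, so the well at 105 m is 2.272 m upgradient of the peak.
√(4πDt) = 7.551 m, giving peak height M/(n_e·A·√(4πDt)) = 65.5/(0.38 × 321 × 7.551) = 0.07111 kg/m³.
(x−vt)²/(4Dt) = (-2.272)²/(4 × 0.0107 × 424) = 0.2845; exp(−0.2845) = 0.7524.
C = 0.07111 × 0.7524 = 0.0535 kg/m³.

0.0535 kg/m³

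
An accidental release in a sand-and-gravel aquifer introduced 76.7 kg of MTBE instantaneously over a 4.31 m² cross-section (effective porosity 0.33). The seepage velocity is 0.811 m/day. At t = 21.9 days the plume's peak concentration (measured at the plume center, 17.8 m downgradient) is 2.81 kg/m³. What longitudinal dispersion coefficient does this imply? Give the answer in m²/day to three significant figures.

At the plume center C_max = M/(n_e·A·√(4πDt)), so D = M²/(4πt·(n_e·A·C_max)²).
n_e·A·C_max = 0.33 × 4.31 × 2.81 = 3.997 kg/m.
D = 76.7²/(4π × 21.9 × 3.997²) = 1.34 m²/day.

1.34 m²/day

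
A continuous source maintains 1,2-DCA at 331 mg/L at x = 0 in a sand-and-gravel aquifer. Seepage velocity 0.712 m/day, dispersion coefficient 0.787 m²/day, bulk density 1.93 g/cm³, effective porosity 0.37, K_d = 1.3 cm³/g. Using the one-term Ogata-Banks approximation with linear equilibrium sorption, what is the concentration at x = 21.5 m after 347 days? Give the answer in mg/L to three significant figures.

Retardation factor R = 1 + ρ_b·K_d/n = 1 + 1.93 × 1.3/0.37 = 7.781.
Sorption retards both mechanisms: v_R = v/R = 0.09150 m/day, D_R = D/R = 0.1011 m²/day.
v_R·t = 0.09150 × 347 = 31.7505 m; 2√(D_R t) = 11.85 m; argument = (21.5 − 31.7505)/11.85 = -0.8650.
C = C₀ × ½·erfc(-0.8650) = 331 × 0.8894 = 294 mg/L.

294 mg/L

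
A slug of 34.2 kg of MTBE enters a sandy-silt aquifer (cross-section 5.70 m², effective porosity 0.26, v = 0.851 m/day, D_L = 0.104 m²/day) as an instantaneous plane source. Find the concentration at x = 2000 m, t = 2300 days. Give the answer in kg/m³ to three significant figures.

For an instantaneous plane source, C(x,t) = M/(n_e·A·√(4πDt)) · exp(−(x−vt)²/(4Dt)), with n_e·A the pore (flow) area.
Plume center vt = 0.851 × 2300 = 1957.3 m, so the well at 2000 m is 42.7 m downgradient of the peak.
√(4πDt) = 54.83 m, giving peak height M/(n_e·A·√(4πDt)) = 34.2/(0.26 × 5.70 × 54.83) = 0.4209 kg/m³.
(x−vt)²/(4Dt) = (42.7)²/(4 × 0.104 × 2300) = 1.906; exp(−1.906) = 0.1487.
C = 0.4209 × 0.1487 = 0.0626 kg/m³.

0.0626 kg/m³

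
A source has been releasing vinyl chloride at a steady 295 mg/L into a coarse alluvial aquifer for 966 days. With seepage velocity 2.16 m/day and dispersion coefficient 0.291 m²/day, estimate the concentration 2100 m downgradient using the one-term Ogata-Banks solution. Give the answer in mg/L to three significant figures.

For a continuous step input, C/C₀ ≈ ½·erfc((x−vt)/(2√(Dt))).
vt = 2.16 × 966 = 2086.56 m and 2√(Dt) = 2√(0.291 × 966) = 33.53 m.
Argument (x−vt)/(2√(Dt)) = (2100 − 2086.56)/33.53 = 0.4008; ½·erfc(0.4008) = 0.2854.
C = 295 × 0.2854 = 84.2 mg/L.

84.2 mg/L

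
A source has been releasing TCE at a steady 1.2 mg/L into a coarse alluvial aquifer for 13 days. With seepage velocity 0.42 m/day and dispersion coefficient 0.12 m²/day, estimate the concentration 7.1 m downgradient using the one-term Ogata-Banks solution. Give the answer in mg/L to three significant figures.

For a continuous step input, C/C₀ ≈ ½·erfc((x−vt)/(2√(Dt))).
vt = 0.42 × 13 = 5.46 m and 2√(Dt) = 2√(0.12 × 13) = 2.498 m.
Argument (x−vt)/(2√(Dt)) = (7.1 − 5.46)/2.498 = 0.6565; ½·erfc(0.6565) = 0.1766.
C = 1.2 × 0.1766 = 0.212 mg/L.

0.212 mg/L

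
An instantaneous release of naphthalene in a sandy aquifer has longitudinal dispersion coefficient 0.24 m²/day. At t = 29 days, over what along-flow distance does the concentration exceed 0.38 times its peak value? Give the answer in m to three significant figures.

The plume is Gaussian with σ = √(2Dt) = √(2 × 0.24 × 29) = 3.731 m.
C/C_peak = exp(−Δx²/(2σ²)) = 0.38 ⇒ Δx = σ·√(−2 ln 0.38) = 3.731 × 1.391 = 5.190 m.
Width = 2Δx = 10.4 m.

10.4 m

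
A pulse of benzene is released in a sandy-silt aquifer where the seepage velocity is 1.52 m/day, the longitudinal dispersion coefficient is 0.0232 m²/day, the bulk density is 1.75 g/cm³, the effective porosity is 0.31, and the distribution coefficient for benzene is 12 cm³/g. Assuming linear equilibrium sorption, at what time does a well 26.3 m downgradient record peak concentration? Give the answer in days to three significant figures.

Retardation factor R = 1 + ρ_b·K_d/n = 1 + 1.75 × 12/0.31 = 68.74.
Sorption retards both mechanisms: v_R = v/R = 0.02211 m/day, D_R = D/R = 0.0003375 m²/day.
Peak time from v_R²t² + 2D_R t − x² = 0: t = (√(D_R² + v_R²x²) − D_R)/v_R².
√(D_R² + v_R²x²) = √(0.0003375² + 0.02211² × 26.3²) = 0.5815; v_R² = 0.0004889.
t = (0.5815 − 0.0003375)/0.0004889 = 1190 days.

1190 days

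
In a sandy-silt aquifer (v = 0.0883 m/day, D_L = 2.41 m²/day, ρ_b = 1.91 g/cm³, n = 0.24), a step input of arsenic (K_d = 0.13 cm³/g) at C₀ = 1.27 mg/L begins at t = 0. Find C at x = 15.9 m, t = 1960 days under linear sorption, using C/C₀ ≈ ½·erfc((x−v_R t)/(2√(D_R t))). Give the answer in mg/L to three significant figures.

Retardation factor R = 1 + ρ_b·K_d/n = 1 + 1.91 × 0.13/0.24 = 2.035.
Sorption retards both mechanisms: v_R = v/R = 0.04339 m/day, D_R = D/R = 1.184 m²/day.
v_R·t = 0.04339 × 1960 = 85.0444 m; 2√(D_R t) = 96.35 m; argument = (15.9 − 85.0444)/96.35 = -0.7176.
C = C₀ × ½·erfc(-0.7176) = 1.27 × 0.8449 = 1.07 mg/L.

1.07 mg/L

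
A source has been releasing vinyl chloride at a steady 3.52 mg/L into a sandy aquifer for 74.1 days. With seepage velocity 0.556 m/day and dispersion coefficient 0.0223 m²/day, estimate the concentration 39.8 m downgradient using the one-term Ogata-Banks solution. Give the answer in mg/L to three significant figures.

2.74 mg/L

For a continuous step input, C/C₀ ≈ ½·erfc((x−vt)/(2√(Dt))).
vt = 0.556 × 74.1 = 41.1996 m and 2√(Dt) = 2√(0.0223 × 74.1) = 2.571 m.
Argument (x−vt)/(2√(Dt)) = (39.8 − 41.1996)/2.571 = -0.5444; ½·erfc(-0.5444) = 0.7793.
C = 3.52 × 0.7793 = 2.74 mg/L.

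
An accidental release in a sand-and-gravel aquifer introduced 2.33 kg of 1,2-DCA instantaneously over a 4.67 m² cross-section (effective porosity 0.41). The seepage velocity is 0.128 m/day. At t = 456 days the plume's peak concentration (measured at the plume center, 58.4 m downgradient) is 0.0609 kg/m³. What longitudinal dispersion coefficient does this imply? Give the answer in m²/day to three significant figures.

At the plume center C_max = M/(n_e·A·√(4πDt)), so D = M²/(4πt·(n_e·A·C_max)²).
n_e·A·C_max = 0.41 × 4.67 × 0.0609 = 0.1166 kg/m.
D = 2.33²/(4π × 456 × 0.1166²) = 0.0697 m²/day.

0.0697 m²/day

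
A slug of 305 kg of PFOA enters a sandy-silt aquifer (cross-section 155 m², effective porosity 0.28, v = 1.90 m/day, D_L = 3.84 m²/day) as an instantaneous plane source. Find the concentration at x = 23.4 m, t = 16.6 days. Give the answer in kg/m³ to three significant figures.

For an instantaneous plane source, C(x,t) = M/(n_e·A·√(4πDt)) · exp(−(x−vt)²/(4Dt)), with n_e·A the pore (flow) area.
Plume center vt = 1.90 × 16.6 = 31.54 m, so the well at 23.4 m is 8.14 m upgradient of the peak.
√(4πDt) = 28.30 m, giving peak height M/(n_e·A·√(4πDt)) = 305/(0.28 × 155 × 28.30) = 0.2483 kg/m³.
(x−vt)²/(4Dt) = (-8.14)²/(4 × 3.84 × 16.6) = 0.2599; exp(−0.2599) = 0.7711.
C = 0.2483 × 0.7711 = 0.191 kg/m³.

0.191 kg/m³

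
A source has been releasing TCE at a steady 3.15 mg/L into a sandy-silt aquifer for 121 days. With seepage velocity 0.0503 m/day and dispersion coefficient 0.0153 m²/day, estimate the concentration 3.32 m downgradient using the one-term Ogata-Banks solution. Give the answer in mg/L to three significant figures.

2.91 mg/L

For a continuous step input, C/C₀ ≈ ½·erfc((x−vt)/(2√(Dt))).
vt = 0.0503 × 121 = 6.0863 m and 2√(Dt) = 2√(0.0153 × 121) = 2.721 m.
Argument (x−vt)/(2√(Dt)) = (3.32 − 6.0863)/2.721 = -1.017; ½·erfc(-1.017) = 0.9248.
C = 3.15 × 0.9248 = 2.91 mg/L.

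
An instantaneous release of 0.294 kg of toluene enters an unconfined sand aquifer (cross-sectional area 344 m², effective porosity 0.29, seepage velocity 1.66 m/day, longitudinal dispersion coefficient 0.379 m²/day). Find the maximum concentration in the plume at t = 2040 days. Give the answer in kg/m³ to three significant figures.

2.99e-05 kg/m³

The peak of an instantaneous 1D plume sits at x = vt; there the Gaussian factor is 1 and C_max = M/(n_e·A·√(4πDt)), where n_e·A is the pore area the mass is dissolved in.
√(4πDt) = √(4π × 0.379 × 2040) = 98.57 m, so C_max = 0.294/(0.29 × 344 × 98.57) = 2.99e-05 kg/m³.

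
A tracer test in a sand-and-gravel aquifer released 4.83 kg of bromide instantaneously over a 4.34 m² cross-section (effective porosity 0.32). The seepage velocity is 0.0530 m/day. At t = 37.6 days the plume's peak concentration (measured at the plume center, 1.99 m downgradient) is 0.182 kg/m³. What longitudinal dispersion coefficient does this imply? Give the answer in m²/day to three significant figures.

0.773 m²/day

At the plume center C_max = M/(n_e·A·√(4πDt)), so D = M²/(4πt·(n_e·A·C_max)²).
n_e·A·C_max = 0.32 × 4.34 × 0.182 = 0.2528 kg/m.
D = 4.83²/(4π × 37.6 × 0.2528²) = 0.773 m²/day.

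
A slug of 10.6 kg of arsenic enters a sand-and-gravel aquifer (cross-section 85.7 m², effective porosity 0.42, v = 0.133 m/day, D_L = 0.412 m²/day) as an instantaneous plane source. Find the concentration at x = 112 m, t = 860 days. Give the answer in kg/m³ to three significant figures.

0.00440 kg/m³

For an instantaneous plane source, C(x,t) = M/(n_e·A·√(4πDt)) · exp(−(x−vt)²/(4Dt)), with n_e·A the pore (flow) area.
Plume center vt = 0.133 × 860 = 114.38 m, so the well at 112 m is 2.38 m upgradient of the peak.
√(4πDt) = 66.73 m, giving peak height M/(n_e·A·√(4πDt)) = 10.6/(0.42 × 85.7 × 66.73) = 0.004413 kg/m³.
(x−vt)²/(4Dt) = (-2.38)²/(4 × 0.412 × 860) = 0.003997; exp(−0.003997) = 0.9960.
C = 0.004413 × 0.9960 = 0.00440 kg/m³.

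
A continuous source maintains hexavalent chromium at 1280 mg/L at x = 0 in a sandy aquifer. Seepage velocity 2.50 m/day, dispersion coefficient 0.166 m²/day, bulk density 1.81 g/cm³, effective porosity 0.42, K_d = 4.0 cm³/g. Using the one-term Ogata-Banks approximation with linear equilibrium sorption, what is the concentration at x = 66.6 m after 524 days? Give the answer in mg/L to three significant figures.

Retardation factor R = 1 + ρ_b·K_d/n = 1 + 1.81 × 4.0/0.42 = 18.24.
Sorption retards both mechanisms: v_R = v/R = 0.1371 m/day, D_R = D/R = 0.009101 m²/day.
v_R·t = 0.1371 × 524 = 71.8404 m; 2√(D_R t) = 4.368 m; argument = (66.6 − 71.8404)/4.368 = -1.200.
C = C₀ × ½·erfc(-1.200) = 1280 × 0.9552 = 1220 mg/L.

1220 mg/L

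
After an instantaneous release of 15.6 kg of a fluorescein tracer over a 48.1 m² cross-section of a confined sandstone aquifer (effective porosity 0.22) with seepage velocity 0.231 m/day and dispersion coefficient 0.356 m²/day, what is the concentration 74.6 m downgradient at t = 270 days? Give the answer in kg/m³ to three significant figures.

For an instantaneous plane source, C(x,t) = M/(n_e·A·√(4πDt)) · exp(−(x−vt)²/(4Dt)), with n_e·A the pore (flow) area.
Plume center vt = 0.231 × 270 = 62.37 m, so the well at 74.6 m is 12.23 m downgradient of the peak.
√(4πDt) = 34.75 m, giving peak height M/(n_e·A·√(4πDt)) = 15.6/(0.22 × 48.1 × 34.75) = 0.04242 kg/m³.
(x−vt)²/(4Dt) = (12.23)²/(4 × 0.356 × 270) = 0.3890; exp(−0.3890) = 0.6777.
C = 0.04242 × 0.6777 = 0.0287 kg/m³.

0.0287 kg/m³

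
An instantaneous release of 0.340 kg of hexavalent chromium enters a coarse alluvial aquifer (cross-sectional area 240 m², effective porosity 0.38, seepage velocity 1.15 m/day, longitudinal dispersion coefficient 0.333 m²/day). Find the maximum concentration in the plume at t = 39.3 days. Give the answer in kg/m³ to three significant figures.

The peak of an instantaneous 1D plume sits at x = vt; there the Gaussian factor is 1 and C_max = M/(n_e·A·√(4πDt)), where n_e·A is the pore area the mass is dissolved in.
√(4πDt) = √(4π × 0.333 × 39.3) = 12.82 m, so C_max = 0.340/(0.38 × 240 × 12.82) = 0.000291 kg/m³.

0.000291 kg/m³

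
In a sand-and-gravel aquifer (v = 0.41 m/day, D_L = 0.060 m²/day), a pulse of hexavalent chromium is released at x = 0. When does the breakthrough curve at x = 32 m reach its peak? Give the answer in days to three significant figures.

For the 1D instantaneous-source solution, setting ∂C/∂t = 0 at fixed x gives v²t² + 2Dt − x² = 0, so t = (√(D² + v²x²) − D)/v².
√(D² + v²x²) = √(0.060² + 0.41² × 32²) = 13.12; v² = 0.1681.
t = (13.12 − 0.060)/0.1681 = 77.7 days (vs. the pure-advection estimate x/v = 78.0 d).

77.7 days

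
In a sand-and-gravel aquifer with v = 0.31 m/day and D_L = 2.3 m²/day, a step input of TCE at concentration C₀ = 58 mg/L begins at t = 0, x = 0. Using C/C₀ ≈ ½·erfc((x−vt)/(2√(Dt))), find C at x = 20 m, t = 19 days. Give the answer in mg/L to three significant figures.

3.81 mg/L

For a continuous step input, C/C₀ ≈ ½·erfc((x−vt)/(2√(Dt))).
vt = 0.31 × 19 = 5.89 m and 2√(Dt) = 2√(2.3 × 19) = 13.22 m.
Argument (x−vt)/(2√(Dt)) = (20 − 5.89)/13.22 = 1.067; ½·erfc(1.067) = 0.06565.
C = 58 × 0.06565 = 3.81 mg/L.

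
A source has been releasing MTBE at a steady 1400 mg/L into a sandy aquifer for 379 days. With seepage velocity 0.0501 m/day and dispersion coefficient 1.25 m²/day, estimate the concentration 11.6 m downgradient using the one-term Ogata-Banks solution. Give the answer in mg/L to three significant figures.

For a continuous step input, C/C₀ ≈ ½·erfc((x−vt)/(2√(Dt))).
vt = 0.0501 × 379 = 18.9879 m and 2√(Dt) = 2√(1.25 × 379) = 43.53 m.
Argument (x−vt)/(2√(Dt)) = (11.6 − 18.9879)/43.53 = -0.1697; ½·erfc(-0.1697) = 0.5948.
C = 1400 × 0.5948 = 833 mg/L.

833 mg/L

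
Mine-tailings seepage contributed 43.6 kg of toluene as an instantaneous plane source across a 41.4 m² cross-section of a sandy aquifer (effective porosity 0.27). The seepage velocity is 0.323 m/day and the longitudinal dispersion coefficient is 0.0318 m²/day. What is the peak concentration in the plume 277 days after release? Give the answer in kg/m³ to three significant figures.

0.371 kg/m³

The peak of an instantaneous 1D plume sits at x = vt; there the Gaussian factor is 1 and C_max = M/(n_e·A·√(4πDt)), where n_e·A is the pore area the mass is dissolved in.
√(4πDt) = √(4π × 0.0318 × 277) = 10.52 m, so C_max = 43.6/(0.27 × 41.4 × 10.52) = 0.371 kg/m³.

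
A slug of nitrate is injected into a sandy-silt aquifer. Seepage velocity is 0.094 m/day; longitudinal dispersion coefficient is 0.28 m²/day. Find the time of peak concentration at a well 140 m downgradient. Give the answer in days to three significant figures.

For the 1D instantaneous-source solution, setting ∂C/∂t = 0 at fixed x gives v²t² + 2Dt − x² = 0, so t = (√(D² + v²x²) − D)/v².
√(D² + v²x²) = √(0.28² + 0.094² × 140²) = 13.16; v² = 0.008836.
t = (13.16 − 0.28)/0.008836 = 1460 days (vs. the pure-advection estimate x/v = 1490 d).

1460 days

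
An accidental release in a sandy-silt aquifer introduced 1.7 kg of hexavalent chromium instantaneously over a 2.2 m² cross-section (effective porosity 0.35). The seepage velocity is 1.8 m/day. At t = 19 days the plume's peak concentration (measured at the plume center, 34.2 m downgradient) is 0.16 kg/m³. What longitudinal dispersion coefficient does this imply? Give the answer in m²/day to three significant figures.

0.797 m²/day

At the plume center C_max = M/(n_e·A·√(4πDt)), so D = M²/(4πt·(n_e·A·C_max)²).
n_e·A·C_max = 0.35 × 2.2 × 0.16 = 0.1232 kg/m.
D = 1.7²/(4π × 19 × 0.1232²) = 0.797 m²/day.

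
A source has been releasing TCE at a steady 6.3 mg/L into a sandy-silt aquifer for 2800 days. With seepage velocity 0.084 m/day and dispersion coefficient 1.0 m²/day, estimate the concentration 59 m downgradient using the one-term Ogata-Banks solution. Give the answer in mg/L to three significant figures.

6.24 mg/L

For a continuous step input, C/C₀ ≈ ½·erfc((x−vt)/(2√(Dt))).
vt = 0.084 × 2800 = 235.2 m and 2√(Dt) = 2√(1.0 × 2800) = 105.8 m.
Argument (x−vt)/(2√(Dt)) = (59 − 235.2)/105.8 = -1.665; ½·erfc(-1.665) = 0.9907.
C = 6.3 × 0.9907 = 6.24 mg/L.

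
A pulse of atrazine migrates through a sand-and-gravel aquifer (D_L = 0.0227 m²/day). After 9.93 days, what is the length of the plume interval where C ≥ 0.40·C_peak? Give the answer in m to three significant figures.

The plume is Gaussian with σ = √(2Dt) = √(2 × 0.0227 × 9.93) = 0.6714 m.
C/C_peak = exp(−Δx²/(2σ²)) = 0.40 ⇒ Δx = σ·√(−2 ln 0.40) = 0.6714 × 1.354 = 0.9091 m.
Width = 2Δx = 1.82 m.

1.82 m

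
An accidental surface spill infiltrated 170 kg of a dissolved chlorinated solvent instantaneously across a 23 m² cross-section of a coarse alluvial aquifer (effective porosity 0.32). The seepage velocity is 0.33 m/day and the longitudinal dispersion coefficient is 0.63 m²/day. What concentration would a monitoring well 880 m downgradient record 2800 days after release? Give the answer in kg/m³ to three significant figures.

0.118 kg/m³

For an instantaneous plane source, C(x,t) = M/(n_e·A·√(4πDt)) · exp(−(x−vt)²/(4Dt)), with n_e·A the pore (flow) area.
Plume center vt = 0.33 × 2800 = 924 m, so the well at 880 m is 44 m upgradient of the peak.
√(4πDt) = 148.9 m, giving peak height M/(n_e·A·√(4πDt)) = 170/(0.32 × 23 × 148.9) = 0.1551 kg/m³.
(x−vt)²/(4Dt) = (-44)²/(4 × 0.63 × 2800) = 0.2744; exp(−0.2744) = 0.7600.
C = 0.1551 × 0.7600 = 0.118 kg/m³.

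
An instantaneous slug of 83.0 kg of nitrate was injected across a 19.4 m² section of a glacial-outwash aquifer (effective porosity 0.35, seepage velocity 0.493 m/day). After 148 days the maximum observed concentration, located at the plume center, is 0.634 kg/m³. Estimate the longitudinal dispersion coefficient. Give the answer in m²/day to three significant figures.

0.200 m²/day

At the plume center C_max = M/(n_e·A·√(4πDt)), so D = M²/(4πt·(n_e·A·C_max)²).
n_e·A·C_max = 0.35 × 19.4 × 0.634 = 4.305 kg/m.
D = 83.0²/(4π × 148 × 4.305²) = 0.200 m²/day.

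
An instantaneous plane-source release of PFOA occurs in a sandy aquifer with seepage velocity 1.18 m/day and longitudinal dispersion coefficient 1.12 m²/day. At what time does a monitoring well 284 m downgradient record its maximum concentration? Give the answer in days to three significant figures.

240 days

For the 1D instantaneous-source solution, setting ∂C/∂t = 0 at fixed x gives v²t² + 2Dt − x² = 0, so t = (√(D² + v²x²) − D)/v².
√(D² + v²x²) = √(1.12² + 1.18² × 284²) = 335.1; v² = 1.3924.
t = (335.1 − 1.12)/1.3924 = 240 days (vs. the pure-advection estimate x/v = 241 d).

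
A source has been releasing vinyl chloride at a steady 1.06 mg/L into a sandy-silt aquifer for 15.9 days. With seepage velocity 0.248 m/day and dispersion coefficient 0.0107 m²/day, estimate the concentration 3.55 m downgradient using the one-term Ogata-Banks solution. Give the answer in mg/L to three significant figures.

0.795 mg/L

For a continuous step input, C/C₀ ≈ ½·erfc((x−vt)/(2√(Dt))).
vt = 0.248 × 15.9 = 3.9432 m and 2√(Dt) = 2√(0.0107 × 15.9) = 0.8249 m.
Argument (x−vt)/(2√(Dt)) = (3.55 − 3.9432)/0.8249 = -0.4767; ½·erfc(-0.4767) = 0.7499.
C = 1.06 × 0.7499 = 0.795 mg/L.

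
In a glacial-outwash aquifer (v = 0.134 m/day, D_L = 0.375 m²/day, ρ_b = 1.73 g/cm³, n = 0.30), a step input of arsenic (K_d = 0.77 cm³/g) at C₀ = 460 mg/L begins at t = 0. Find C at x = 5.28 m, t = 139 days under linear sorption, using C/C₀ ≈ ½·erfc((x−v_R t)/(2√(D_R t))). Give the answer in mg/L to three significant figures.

Retardation factor R = 1 + ρ_b·K_d/n = 1 + 1.73 × 0.77/0.30 = 5.440.
Sorption retards both mechanisms: v_R = v/R = 0.02463 m/day, D_R = D/R = 0.06893 m²/day.
v_R·t = 0.02463 × 139 = 3.42357 m; 2√(D_R t) = 6.191 m; argument = (5.28 − 3.42357)/6.191 = 0.2999.
C = C₀ × ½·erfc(0.2999) = 460 × 0.3357 = 154 mg/L.

154 mg/L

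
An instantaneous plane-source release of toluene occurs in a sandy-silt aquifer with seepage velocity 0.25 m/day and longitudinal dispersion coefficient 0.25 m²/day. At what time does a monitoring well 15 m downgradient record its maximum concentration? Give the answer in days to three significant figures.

For the 1D instantaneous-source solution, setting ∂C/∂t = 0 at fixed x gives v²t² + 2Dt − x² = 0, so t = (√(D² + v²x²) − D)/v².
√(D² + v²x²) = √(0.25² + 0.25² × 15²) = 3.758; v² = 0.0625.
t = (3.758 − 0.25)/0.0625 = 56.1 days (vs. the pure-advection estimate x/v = 60.0 d).

56.1 days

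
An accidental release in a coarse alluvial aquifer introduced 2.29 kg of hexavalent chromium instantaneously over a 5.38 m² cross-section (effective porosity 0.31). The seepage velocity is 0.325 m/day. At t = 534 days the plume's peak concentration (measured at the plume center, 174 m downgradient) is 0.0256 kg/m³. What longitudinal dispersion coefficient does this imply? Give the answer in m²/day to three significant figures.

0.429 m²/day

At the plume center C_max = M/(n_e·A·√(4πDt)), so D = M²/(4πt·(n_e·A·C_max)²).
n_e·A·C_max = 0.31 × 5.38 × 0.0256 = 0.04270 kg/m.
D = 2.29²/(4π × 534 × 0.04270²) = 0.429 m²/day.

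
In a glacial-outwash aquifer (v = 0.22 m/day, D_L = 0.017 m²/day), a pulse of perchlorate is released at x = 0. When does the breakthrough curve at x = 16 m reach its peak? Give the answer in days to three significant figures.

For the 1D instantaneous-source solution, setting ∂C/∂t = 0 at fixed x gives v²t² + 2Dt − x² = 0, so t = (√(D² + v²x²) − D)/v².
√(D² + v²x²) = √(0.017² + 0.22² × 16²) = 3.520; v² = 0.0484.
t = (3.520 − 0.017)/0.0484 = 72.4 days (vs. the pure-advection estimate x/v = 72.7 d).

72.4 days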